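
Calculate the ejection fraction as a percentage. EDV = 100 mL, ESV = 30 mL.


SV = EDV - ESV = 100 - 30 = 70 mL
EF = SV/EDV * 100 = 70/100 * 100
EF = 70%


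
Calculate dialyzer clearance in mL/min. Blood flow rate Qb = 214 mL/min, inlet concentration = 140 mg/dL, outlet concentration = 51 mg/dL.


K = Qb * (Cb_in - Cb_out) / Cb_in
K = 214 * (140 - 51) / 140
K = 136 mL/min


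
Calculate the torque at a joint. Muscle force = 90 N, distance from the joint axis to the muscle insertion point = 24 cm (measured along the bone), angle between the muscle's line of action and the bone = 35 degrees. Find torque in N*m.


Torque = F * d * sin(theta)   (moment arm = d*sin(theta))
d = 24 cm = 0.24 m
Torque = 90 * 0.24 * sin(35)
Torque = 12.39 N*m


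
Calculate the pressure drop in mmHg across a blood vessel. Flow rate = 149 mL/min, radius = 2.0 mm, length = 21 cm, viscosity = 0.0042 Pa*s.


dP = 8*mu*L*Q / (pi*r^4)
Q = 149 mL/min = 2.48333e-06 m^3/s
dP = 348.597 Pa = 348.597 / 133.322 mmHg = 2.615 mmHg


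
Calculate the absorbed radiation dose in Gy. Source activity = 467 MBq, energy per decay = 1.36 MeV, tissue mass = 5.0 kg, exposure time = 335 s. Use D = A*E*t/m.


A = 467 MBq = 4.6700e+08 Bq
E = 1.36 MeV = 2.17872e-13 J
D = A*E*t/m = 4.6700e+08*2.17872e-13*335/5.0
D = 0.006817 Gy


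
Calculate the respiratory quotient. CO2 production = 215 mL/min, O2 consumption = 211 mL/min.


RQ = VCO2 / VO2
RQ = 215 / 211
RQ = 1.019


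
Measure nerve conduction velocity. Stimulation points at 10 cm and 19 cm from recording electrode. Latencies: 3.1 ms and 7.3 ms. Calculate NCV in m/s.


Distance = (19 - 10) / 100 = 0.09 m
dt = (7.3 - 3.1) / 1000 = 0.0042 s
NCV = dist / dt = 21.43 m/s


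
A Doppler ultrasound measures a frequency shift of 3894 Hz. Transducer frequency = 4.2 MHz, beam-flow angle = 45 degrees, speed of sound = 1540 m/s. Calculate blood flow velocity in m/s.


v = fd * c / (2 * f0 * cos(theta))
v = 3894 * 1540 / (2 * 4.2000e+06 * cos(45))
v = 1.01 m/s


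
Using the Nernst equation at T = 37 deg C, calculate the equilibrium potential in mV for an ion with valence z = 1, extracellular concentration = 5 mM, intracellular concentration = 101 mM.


E = (RT/(zF)) * ln(C_out/C_in)
T = 37 + 273.15 = 310.15 K
E = (8.314 * 310.15 / (1 * 96485)) * ln(5/101)
E = -80.33 mV


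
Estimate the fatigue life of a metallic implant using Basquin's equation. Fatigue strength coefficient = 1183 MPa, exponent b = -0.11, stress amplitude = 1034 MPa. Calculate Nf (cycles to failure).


sigma_a = sigma_f' * (2Nf)^b
2Nf = (sigma_a/sigma_f')^(1/b)
2Nf = (1034/1183)^(1/-0.11)
2Nf = 3.4001085
Nf = 1.7


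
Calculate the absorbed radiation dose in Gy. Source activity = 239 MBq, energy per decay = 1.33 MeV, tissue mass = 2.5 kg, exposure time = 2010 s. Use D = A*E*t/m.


A = 239 MBq = 2.3900e+08 Bq
E = 1.33 MeV = 2.13066e-13 J
D = A*E*t/m = 2.3900e+08*2.13066e-13*2010/2.5
D = 0.04094 Gy


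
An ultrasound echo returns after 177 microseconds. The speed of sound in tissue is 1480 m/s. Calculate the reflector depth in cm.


depth = c * t / 2
t = 177 us = 1.7700e-04 s
depth = 1480 * 1.7700e-04 / 2
depth = 0.13098 m = 13.098 cm


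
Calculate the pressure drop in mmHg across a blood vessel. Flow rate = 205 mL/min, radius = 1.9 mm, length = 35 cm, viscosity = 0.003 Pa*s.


dP = 8*mu*L*Q / (pi*r^4)
Q = 205 mL/min = 3.41667e-06 m^3/s
dP = 701 Pa = 701 / 133.322 mmHg = 5.258 mmHg


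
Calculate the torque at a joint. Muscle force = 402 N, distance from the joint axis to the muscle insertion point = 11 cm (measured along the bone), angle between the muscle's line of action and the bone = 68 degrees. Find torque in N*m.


Torque = F * d * sin(theta)   (moment arm = d*sin(theta))
d = 11 cm = 0.11 m
Torque = 402 * 0.11 * sin(68)
Torque = 41 N*m


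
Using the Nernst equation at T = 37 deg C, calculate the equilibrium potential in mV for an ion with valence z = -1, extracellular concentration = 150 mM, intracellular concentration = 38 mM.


E = (RT/(zF)) * ln(C_out/C_in)
T = 37 + 273.15 = 310.15 K
E = (8.314 * 310.15 / (-1 * 96485)) * ln(150/38)
E = -36.7 mV


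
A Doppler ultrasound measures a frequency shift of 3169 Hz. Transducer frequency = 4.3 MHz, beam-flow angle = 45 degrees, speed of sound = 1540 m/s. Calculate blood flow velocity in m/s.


v = fd * c / (2 * f0 * cos(theta))
v = 3169 * 1540 / (2 * 4.3000e+06 * cos(45))
v = 0.8025 m/s


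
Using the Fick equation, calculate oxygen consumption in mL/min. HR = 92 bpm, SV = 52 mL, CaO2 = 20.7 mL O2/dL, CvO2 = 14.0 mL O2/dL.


CO = HR*SV = 92*52/1000 = 4.784 L/min
a-v O2 diff = 20.7 - 14.0 = 6.7 mL/dL
VO2 = CO * (CaO2-CvO2) * 10 dL/L
VO2 = 4.784 * 6.7 * 10
VO2 = 320.5 mL/min


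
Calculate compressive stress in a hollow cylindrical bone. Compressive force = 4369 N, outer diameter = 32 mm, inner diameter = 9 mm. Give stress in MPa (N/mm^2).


A = pi*(r_o^2 - r_i^2)
r_o = 16 mm, r_i = 4.5 mm
A = 740.63 mm^2
sigma = F/A = 4369 / 740.63
sigma = 5.899 MPa


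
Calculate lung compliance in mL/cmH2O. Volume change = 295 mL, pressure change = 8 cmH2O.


C = dV / dP
C = 295 / 8
C = 36.88 mL/cmH2O


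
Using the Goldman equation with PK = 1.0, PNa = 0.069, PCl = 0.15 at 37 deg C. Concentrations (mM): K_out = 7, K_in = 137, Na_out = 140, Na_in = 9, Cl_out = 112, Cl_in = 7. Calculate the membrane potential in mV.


Vm = (RT/F)*ln((PK*Ko + PNa*Nao + PCl*Cli)/(PK*Ki + PNa*Nai + PCl*Clo))
Numer = 17.71, Denom = 154.421
Vm = -57.87 mV


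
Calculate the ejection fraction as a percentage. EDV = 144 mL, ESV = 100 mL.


SV = EDV - ESV = 144 - 100 = 44 mL
EF = SV/EDV * 100 = 44/144 * 100
EF = 30.56%


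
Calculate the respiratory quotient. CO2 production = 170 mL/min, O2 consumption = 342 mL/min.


RQ = VCO2 / VO2
RQ = 170 / 342
RQ = 0.4971


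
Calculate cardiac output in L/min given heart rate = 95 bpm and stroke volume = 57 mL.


CO = HR * SV
CO = 95 * 57 / 1000
CO = 5.415 L/min


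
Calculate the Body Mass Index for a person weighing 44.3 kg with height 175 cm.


BMI = weight / height^2
height = 175 cm = 1.75 m
BMI = 44.3 / 1.75^2
BMI = 14.47 kg/m^2


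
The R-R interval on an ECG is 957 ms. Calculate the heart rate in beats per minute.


HR = 60 / RR_interval(s)
RR = 957 ms = 0.957 s
HR = 60 / 0.957 = 62.7 bpm


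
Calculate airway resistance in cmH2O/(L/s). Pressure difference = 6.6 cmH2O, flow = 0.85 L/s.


R = dP / flow
R = 6.6 / 0.85
R = 7.765 cmH2O/(L/s)


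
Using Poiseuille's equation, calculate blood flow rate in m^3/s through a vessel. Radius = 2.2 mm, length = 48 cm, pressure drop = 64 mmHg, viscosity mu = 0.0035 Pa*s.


Q = pi*r^4*dP / (8*mu*L)
r = 0.0022 m, L = 0.48 m
dP = 64 mmHg = 8532.608 Pa
Q = 4.6722e-05 m^3/s


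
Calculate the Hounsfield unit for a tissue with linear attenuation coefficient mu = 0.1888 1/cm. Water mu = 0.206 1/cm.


HU = ((mu_tissue - mu_water) / mu_water) * 1000
HU = ((0.1888 - 0.206) / 0.206) * 1000
HU = -83.5


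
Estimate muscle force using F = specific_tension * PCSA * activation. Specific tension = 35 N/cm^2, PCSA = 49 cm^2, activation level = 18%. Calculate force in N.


F = sigma * PCSA * activation
F = 35 * 49 * 0.18
F = 308.7 N


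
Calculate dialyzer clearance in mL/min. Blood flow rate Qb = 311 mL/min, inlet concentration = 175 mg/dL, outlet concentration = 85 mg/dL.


K = Qb * (Cb_in - Cb_out) / Cb_in
K = 311 * (175 - 85) / 175
K = 159.9 mL/min


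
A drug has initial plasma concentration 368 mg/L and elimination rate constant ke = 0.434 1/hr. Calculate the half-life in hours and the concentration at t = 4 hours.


t_half = ln(2) / ke = 0.693147 / 0.434 = 1.597 hr
C(t) = C0 * exp(-ke*t) = 368 * exp(-0.434*4)
C(4) = 64.85 mg/L


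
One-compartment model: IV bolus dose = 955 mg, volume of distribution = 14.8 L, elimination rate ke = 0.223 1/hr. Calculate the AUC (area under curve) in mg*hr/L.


C0 = Dose/Vd = 955/14.8 = 64.527 mg/L
AUC = C0/ke = 64.527/0.223
AUC = 289.4 mg*hr/L


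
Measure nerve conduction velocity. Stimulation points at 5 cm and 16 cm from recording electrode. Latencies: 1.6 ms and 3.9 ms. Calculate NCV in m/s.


Distance = (16 - 5) / 100 = 0.11 m
dt = (3.9 - 1.6) / 1000 = 0.0023 s
NCV = dist / dt = 47.83 m/s


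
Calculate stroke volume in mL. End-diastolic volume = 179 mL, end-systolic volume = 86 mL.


SV = EDV - ESV
SV = 179 - 86
SV = 93 mL


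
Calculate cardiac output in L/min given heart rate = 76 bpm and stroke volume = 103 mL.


CO = HR * SV
CO = 76 * 103 / 1000
CO = 7.828 L/min


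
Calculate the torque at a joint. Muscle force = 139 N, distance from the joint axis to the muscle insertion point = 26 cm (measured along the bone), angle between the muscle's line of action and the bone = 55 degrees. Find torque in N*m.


Torque = F * d * sin(theta)   (moment arm = d*sin(theta))
d = 26 cm = 0.26 m
Torque = 139 * 0.26 * sin(55)
Torque = 29.6 N*m


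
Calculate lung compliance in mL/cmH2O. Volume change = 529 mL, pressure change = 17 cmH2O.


C = dV / dP
C = 529 / 17
C = 31.12 mL/cmH2O


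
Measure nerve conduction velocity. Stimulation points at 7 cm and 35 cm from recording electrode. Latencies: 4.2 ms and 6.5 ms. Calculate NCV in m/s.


Distance = (35 - 7) / 100 = 0.28 m
dt = (6.5 - 4.2) / 1000 = 0.0023 s
NCV = dist / dt = 121.7 m/s


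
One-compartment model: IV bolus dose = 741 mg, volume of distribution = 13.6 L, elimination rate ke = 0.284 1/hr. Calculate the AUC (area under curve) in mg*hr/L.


C0 = Dose/Vd = 741/13.6 = 54.4853 mg/L
AUC = C0/ke = 54.4853/0.284
AUC = 191.8 mg*hr/L


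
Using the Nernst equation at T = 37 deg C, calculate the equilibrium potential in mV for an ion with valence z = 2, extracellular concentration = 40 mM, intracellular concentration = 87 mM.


E = (RT/(zF)) * ln(C_out/C_in)
T = 37 + 273.15 = 310.15 K
E = (8.314 * 310.15 / (2 * 96485)) * ln(40/87)
E = -10.38 mV


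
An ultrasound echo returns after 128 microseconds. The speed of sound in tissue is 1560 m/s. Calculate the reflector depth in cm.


depth = c * t / 2
t = 128 us = 1.2800e-04 s
depth = 1560 * 1.2800e-04 / 2
depth = 0.09984 m = 9.984 cm


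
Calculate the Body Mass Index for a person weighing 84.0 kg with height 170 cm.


BMI = weight / height^2
height = 170 cm = 1.7 m
BMI = 84.0 / 1.7^2
BMI = 29.07 kg/m^2


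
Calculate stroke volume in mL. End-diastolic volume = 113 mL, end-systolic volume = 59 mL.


SV = EDV - ESV
SV = 113 - 59
SV = 54 mL


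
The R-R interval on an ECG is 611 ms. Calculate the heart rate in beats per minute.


HR = 60 / RR_interval(s)
RR = 611 ms = 0.611 s
HR = 60 / 0.611 = 98.2 bpm


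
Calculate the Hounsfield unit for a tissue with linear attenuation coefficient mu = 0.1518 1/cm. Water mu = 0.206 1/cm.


HU = ((mu_tissue - mu_water) / mu_water) * 1000
HU = ((0.1518 - 0.206) / 0.206) * 1000
HU = -263.1


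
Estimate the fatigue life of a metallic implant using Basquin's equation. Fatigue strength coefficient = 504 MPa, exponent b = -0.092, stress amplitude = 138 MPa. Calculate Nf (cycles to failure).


sigma_a = sigma_f' * (2Nf)^b
2Nf = (sigma_a/sigma_f')^(1/b)
2Nf = (138/504)^(1/-0.092)
2Nf = 1302235.9
Nf = 6.511e+05


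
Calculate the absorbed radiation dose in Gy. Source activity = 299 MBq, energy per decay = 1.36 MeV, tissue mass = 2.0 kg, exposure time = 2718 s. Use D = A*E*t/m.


A = 299 MBq = 2.9900e+08 Bq
E = 1.36 MeV = 2.17872e-13 J
D = A*E*t/m = 2.9900e+08*2.17872e-13*2718/2.0
D = 0.08853 Gy


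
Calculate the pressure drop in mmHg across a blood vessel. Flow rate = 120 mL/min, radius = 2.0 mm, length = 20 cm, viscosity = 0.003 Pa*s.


dP = 8*mu*L*Q / (pi*r^4)
Q = 120 mL/min = 2e-06 m^3/s
dP = 190.986 Pa = 190.986 / 133.322 mmHg = 1.433 mmHg


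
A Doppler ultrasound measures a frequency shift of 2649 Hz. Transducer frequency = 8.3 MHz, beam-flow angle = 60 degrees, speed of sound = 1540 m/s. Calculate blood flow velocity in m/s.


v = fd * c / (2 * f0 * cos(theta))
v = 2649 * 1540 / (2 * 8.3000e+06 * cos(60))
v = 0.4915 m/s


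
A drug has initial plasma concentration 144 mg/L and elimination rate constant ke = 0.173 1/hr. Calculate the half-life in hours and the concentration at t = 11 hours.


t_half = ln(2) / ke = 0.693147 / 0.173 = 4.007 hr
C(t) = C0 * exp(-ke*t) = 144 * exp(-0.173*11)
C(11) = 21.47 mg/L


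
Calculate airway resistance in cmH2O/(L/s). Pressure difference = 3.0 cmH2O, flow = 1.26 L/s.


R = dP / flow
R = 3.0 / 1.26
R = 2.381 cmH2O/(L/s)


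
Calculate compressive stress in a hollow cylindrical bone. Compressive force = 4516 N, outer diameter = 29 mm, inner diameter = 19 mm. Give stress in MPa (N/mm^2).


A = pi*(r_o^2 - r_i^2)
r_o = 14.5 mm, r_i = 9.5 mm
A = 376.991 mm^2
sigma = F/A = 4516 / 376.991
sigma = 11.98 MPa


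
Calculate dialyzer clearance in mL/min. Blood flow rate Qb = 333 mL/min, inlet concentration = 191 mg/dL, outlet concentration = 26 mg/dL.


K = Qb * (Cb_in - Cb_out) / Cb_in
K = 333 * (191 - 26) / 191
K = 287.7 mL/min


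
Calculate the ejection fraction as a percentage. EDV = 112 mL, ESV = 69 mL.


SV = EDV - ESV = 112 - 69 = 43 mL
EF = SV/EDV * 100 = 43/112 * 100
EF = 38.39%


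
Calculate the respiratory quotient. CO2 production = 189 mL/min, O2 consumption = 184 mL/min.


RQ = VCO2 / VO2
RQ = 189 / 184
RQ = 1.027


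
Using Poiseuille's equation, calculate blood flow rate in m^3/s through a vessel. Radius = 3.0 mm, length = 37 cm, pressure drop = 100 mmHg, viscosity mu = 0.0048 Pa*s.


Q = pi*r^4*dP / (8*mu*L)
r = 0.003 m, L = 0.37 m
dP = 100 mmHg = 13332.2 Pa
Q = 2.3878e-04 m^3/s


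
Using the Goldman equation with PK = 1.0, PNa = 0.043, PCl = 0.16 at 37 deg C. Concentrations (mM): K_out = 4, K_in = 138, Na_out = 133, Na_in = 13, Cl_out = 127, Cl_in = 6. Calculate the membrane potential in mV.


Vm = (RT/F)*ln((PK*Ko + PNa*Nao + PCl*Cli)/(PK*Ki + PNa*Nai + PCl*Clo))
Numer = 10.679, Denom = 158.879
Vm = -72.15 mV


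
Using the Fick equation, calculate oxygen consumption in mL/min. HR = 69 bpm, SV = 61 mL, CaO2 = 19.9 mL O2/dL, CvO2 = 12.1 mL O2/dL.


CO = HR*SV = 69*61/1000 = 4.209 L/min
a-v O2 diff = 19.9 - 12.1 = 7.8 mL/dL
VO2 = CO * (CaO2-CvO2) * 10 dL/L
VO2 = 4.209 * 7.8 * 10
VO2 = 328.3 mL/min


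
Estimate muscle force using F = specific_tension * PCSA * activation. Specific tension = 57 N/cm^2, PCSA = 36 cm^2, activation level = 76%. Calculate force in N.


F = sigma * PCSA * activation
F = 57 * 36 * 0.76
F = 1560 N


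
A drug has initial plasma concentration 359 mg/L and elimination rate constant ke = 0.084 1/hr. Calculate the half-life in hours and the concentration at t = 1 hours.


t_half = ln(2) / ke = 0.693147 / 0.084 = 8.252 hr
C(t) = C0 * exp(-ke*t) = 359 * exp(-0.084*1)
C(1) = 330.1 mg/L


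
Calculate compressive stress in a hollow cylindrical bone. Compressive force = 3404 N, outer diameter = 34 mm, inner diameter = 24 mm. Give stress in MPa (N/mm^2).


A = pi*(r_o^2 - r_i^2)
r_o = 17 mm, r_i = 12 mm
A = 455.531 mm^2
sigma = F/A = 3404 / 455.531
sigma = 7.473 MPa


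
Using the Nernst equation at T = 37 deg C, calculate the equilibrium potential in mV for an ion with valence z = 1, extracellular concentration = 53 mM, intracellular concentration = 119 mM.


E = (RT/(zF)) * ln(C_out/C_in)
T = 37 + 273.15 = 310.15 K
E = (8.314 * 310.15 / (1 * 96485)) * ln(53/119)
E = -21.62 mV


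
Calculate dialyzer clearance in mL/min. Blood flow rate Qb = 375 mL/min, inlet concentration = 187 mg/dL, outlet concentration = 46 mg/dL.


K = Qb * (Cb_in - Cb_out) / Cb_in
K = 375 * (187 - 46) / 187
K = 282.8 mL/min


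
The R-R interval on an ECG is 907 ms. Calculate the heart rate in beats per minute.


HR = 60 / RR_interval(s)
RR = 907 ms = 0.907 s
HR = 60 / 0.907 = 66.15 bpm


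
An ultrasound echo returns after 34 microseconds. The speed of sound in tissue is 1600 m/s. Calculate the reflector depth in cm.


depth = c * t / 2
t = 34 us = 3.4000e-05 s
depth = 1600 * 3.4000e-05 / 2
depth = 0.0272 m = 2.72 cm


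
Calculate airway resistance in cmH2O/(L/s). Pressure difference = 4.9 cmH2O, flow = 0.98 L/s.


R = dP / flow
R = 4.9 / 0.98
R = 5 cmH2O/(L/s)


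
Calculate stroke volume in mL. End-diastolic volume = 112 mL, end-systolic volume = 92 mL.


SV = EDV - ESV
SV = 112 - 92
SV = 20 mL


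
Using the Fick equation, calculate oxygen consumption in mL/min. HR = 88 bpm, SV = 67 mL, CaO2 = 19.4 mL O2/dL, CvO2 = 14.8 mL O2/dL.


CO = HR*SV = 88*67/1000 = 5.896 L/min
a-v O2 diff = 19.4 - 14.8 = 4.6 mL/dL
VO2 = CO * (CaO2-CvO2) * 10 dL/L
VO2 = 5.896 * 4.6 * 10
VO2 = 271.2 mL/min


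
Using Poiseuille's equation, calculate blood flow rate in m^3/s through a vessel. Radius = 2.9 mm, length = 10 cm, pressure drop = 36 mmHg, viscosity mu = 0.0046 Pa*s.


Q = pi*r^4*dP / (8*mu*L)
r = 0.0029 m, L = 0.1 m
dP = 36 mmHg = 4799.592 Pa
Q = 2.8980e-04 m^3/s


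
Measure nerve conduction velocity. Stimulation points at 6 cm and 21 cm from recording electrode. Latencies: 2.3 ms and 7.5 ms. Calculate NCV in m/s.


Distance = (21 - 6) / 100 = 0.15 m
dt = (7.5 - 2.3) / 1000 = 0.0052 s
NCV = dist / dt = 28.85 m/s


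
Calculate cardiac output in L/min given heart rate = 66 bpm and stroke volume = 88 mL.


CO = HR * SV
CO = 66 * 88 / 1000
CO = 5.808 L/min


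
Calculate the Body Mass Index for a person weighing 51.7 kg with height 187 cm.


BMI = weight / height^2
height = 187 cm = 1.87 m
BMI = 51.7 / 1.87^2
BMI = 14.78 kg/m^2


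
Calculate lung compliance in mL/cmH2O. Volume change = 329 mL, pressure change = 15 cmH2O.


C = dV / dP
C = 329 / 15
C = 21.93 mL/cmH2O


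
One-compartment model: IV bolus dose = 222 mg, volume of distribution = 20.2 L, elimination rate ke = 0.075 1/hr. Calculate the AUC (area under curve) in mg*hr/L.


C0 = Dose/Vd = 222/20.2 = 10.9901 mg/L
AUC = C0/ke = 10.9901/0.075
AUC = 146.5 mg*hr/L


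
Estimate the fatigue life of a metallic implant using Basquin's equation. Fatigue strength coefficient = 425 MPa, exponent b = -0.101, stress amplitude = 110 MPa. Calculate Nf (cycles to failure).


sigma_a = sigma_f' * (2Nf)^b
2Nf = (sigma_a/sigma_f')^(1/b)
2Nf = (110/425)^(1/-0.101)
2Nf = 648401.5
Nf = 3.242e+05


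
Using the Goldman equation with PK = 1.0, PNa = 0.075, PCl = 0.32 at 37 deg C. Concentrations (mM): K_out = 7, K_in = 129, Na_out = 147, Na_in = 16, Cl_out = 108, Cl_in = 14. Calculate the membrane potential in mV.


Vm = (RT/F)*ln((PK*Ko + PNa*Nao + PCl*Cli)/(PK*Ki + PNa*Nai + PCl*Clo))
Numer = 22.505, Denom = 164.76
Vm = -53.2 mV


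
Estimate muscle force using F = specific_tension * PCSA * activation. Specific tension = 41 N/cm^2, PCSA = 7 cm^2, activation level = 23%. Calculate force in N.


F = sigma * PCSA * activation
F = 41 * 7 * 0.23
F = 66.01 N


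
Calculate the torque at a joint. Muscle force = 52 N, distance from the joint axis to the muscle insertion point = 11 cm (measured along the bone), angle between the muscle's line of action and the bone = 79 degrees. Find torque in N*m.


Torque = F * d * sin(theta)   (moment arm = d*sin(theta))
d = 11 cm = 0.11 m
Torque = 52 * 0.11 * sin(79)
Torque = 5.615 N*m


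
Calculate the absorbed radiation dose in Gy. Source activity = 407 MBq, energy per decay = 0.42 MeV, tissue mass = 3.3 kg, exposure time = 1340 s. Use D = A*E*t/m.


A = 407 MBq = 4.0700e+08 Bq
E = 0.42 MeV = 6.7284e-14 J
D = A*E*t/m = 4.0700e+08*6.7284e-14*1340/3.3
D = 0.01112 Gy


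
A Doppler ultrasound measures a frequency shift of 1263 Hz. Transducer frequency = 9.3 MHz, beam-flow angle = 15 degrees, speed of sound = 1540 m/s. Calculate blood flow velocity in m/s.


v = fd * c / (2 * f0 * cos(theta))
v = 1263 * 1540 / (2 * 9.3000e+06 * cos(15))
v = 0.1083 m/s


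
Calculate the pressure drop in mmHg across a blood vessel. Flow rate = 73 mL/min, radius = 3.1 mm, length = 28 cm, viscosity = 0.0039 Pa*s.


dP = 8*mu*L*Q / (pi*r^4)
Q = 73 mL/min = 1.21667e-06 m^3/s
dP = 36.6344 Pa = 36.6344 / 133.322 mmHg = 0.2748 mmHg


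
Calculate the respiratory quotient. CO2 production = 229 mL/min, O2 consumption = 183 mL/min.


RQ = VCO2 / VO2
RQ = 229 / 183
RQ = 1.251


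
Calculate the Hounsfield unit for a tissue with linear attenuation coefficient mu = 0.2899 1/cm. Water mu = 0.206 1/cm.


HU = ((mu_tissue - mu_water) / mu_water) * 1000
HU = ((0.2899 - 0.206) / 0.206) * 1000
HU = 407.3


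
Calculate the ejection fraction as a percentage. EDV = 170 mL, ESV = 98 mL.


SV = EDV - ESV = 170 - 98 = 72 mL
EF = SV/EDV * 100 = 72/170 * 100
EF = 42.35%


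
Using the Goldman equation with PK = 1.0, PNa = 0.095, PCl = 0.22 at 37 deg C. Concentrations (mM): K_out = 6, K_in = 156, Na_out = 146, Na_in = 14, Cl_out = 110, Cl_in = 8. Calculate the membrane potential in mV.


Vm = (RT/F)*ln((PK*Ko + PNa*Nao + PCl*Cli)/(PK*Ki + PNa*Nai + PCl*Clo))
Numer = 21.63, Denom = 181.53
Vm = -56.85 mV


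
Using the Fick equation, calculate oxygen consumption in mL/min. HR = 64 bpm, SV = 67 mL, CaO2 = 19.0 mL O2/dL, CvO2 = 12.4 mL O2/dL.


CO = HR*SV = 64*67/1000 = 4.288 L/min
a-v O2 diff = 19.0 - 12.4 = 6.6 mL/dL
VO2 = CO * (CaO2-CvO2) * 10 dL/L
VO2 = 4.288 * 6.6 * 10
VO2 = 283 mL/min


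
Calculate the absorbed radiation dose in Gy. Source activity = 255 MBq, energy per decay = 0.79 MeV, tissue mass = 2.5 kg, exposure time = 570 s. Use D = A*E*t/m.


A = 255 MBq = 2.5500e+08 Bq
E = 0.79 MeV = 1.26558e-13 J
D = A*E*t/m = 2.5500e+08*1.26558e-13*570/2.5
D = 0.007358 Gy


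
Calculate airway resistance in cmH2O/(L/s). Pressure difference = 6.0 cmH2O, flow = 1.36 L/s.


R = dP / flow
R = 6.0 / 1.36
R = 4.412 cmH2O/(L/s)


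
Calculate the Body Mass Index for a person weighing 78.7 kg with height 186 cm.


BMI = weight / height^2
height = 186 cm = 1.86 m
BMI = 78.7 / 1.86^2
BMI = 22.75 kg/m^2


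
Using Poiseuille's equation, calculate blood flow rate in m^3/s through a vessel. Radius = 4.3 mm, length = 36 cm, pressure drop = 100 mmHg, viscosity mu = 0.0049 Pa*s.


Q = pi*r^4*dP / (8*mu*L)
r = 0.0043 m, L = 0.36 m
dP = 100 mmHg = 13332.2 Pa
Q = 0.001015 m^3/s


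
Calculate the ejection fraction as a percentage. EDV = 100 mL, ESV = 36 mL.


SV = EDV - ESV = 100 - 36 = 64 mL
EF = SV/EDV * 100 = 64/100 * 100
EF = 64%


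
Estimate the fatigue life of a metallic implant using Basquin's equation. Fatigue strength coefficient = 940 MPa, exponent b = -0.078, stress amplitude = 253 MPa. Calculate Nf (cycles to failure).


sigma_a = sigma_f' * (2Nf)^b
2Nf = (sigma_a/sigma_f')^(1/b)
2Nf = (253/940)^(1/-0.078)
2Nf = 20313573
Nf = 1.0157e+07


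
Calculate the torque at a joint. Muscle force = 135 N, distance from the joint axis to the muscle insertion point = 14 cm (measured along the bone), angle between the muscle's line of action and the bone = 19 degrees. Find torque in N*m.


Torque = F * d * sin(theta)   (moment arm = d*sin(theta))
d = 14 cm = 0.14 m
Torque = 135 * 0.14 * sin(19)
Torque = 6.153 N*m


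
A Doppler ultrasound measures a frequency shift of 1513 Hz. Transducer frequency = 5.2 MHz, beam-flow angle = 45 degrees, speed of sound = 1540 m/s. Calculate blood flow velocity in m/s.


v = fd * c / (2 * f0 * cos(theta))
v = 1513 * 1540 / (2 * 5.2000e+06 * cos(45))
v = 0.3168 m/s


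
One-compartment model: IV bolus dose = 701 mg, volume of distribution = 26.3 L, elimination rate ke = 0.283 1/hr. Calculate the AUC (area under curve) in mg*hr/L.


C0 = Dose/Vd = 701/26.3 = 26.654 mg/L
AUC = C0/ke = 26.654/0.283
AUC = 94.18 mg*hr/L


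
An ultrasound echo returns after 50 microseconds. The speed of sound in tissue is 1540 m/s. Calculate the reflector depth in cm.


depth = c * t / 2
t = 50 us = 5.0000e-05 s
depth = 1540 * 5.0000e-05 / 2
depth = 0.0385 m = 3.85 cm


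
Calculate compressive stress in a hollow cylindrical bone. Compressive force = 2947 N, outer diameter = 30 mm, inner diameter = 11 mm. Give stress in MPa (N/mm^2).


A = pi*(r_o^2 - r_i^2)
r_o = 15 mm, r_i = 5.5 mm
A = 611.825 mm^2
sigma = F/A = 2947 / 611.825
sigma = 4.817 MPa


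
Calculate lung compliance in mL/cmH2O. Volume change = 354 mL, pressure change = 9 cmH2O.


C = dV / dP
C = 354 / 9
C = 39.33 mL/cmH2O


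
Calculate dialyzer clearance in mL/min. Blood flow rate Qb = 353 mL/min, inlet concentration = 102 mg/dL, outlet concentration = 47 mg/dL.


K = Qb * (Cb_in - Cb_out) / Cb_in
K = 353 * (102 - 47) / 102
K = 190.3 mL/min


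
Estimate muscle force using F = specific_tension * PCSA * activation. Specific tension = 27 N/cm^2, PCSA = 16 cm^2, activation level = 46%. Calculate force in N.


F = sigma * PCSA * activation
F = 27 * 16 * 0.46
F = 198.7 N


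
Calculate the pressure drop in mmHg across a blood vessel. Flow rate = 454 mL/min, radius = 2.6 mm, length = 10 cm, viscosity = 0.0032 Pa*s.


dP = 8*mu*L*Q / (pi*r^4)
Q = 454 mL/min = 7.56667e-06 m^3/s
dP = 134.928 Pa = 134.928 / 133.322 mmHg = 1.012 mmHg


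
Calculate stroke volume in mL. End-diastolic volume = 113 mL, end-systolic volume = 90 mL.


SV = EDV - ESV
SV = 113 - 90
SV = 23 mL


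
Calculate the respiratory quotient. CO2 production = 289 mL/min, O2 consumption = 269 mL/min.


RQ = VCO2 / VO2
RQ = 289 / 269
RQ = 1.074


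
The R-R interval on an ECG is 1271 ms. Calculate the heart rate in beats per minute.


HR = 60 / RR_interval(s)
RR = 1271 ms = 1.271 s
HR = 60 / 1.271 = 47.21 bpm


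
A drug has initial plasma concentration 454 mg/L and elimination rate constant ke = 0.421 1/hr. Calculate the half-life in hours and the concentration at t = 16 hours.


t_half = ln(2) / ke = 0.693147 / 0.421 = 1.646 hr
C(t) = C0 * exp(-ke*t) = 454 * exp(-0.421*16)
C(16) = 0.5391 mg/L


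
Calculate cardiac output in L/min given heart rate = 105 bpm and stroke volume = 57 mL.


CO = HR * SV
CO = 105 * 57 / 1000
CO = 5.985 L/min


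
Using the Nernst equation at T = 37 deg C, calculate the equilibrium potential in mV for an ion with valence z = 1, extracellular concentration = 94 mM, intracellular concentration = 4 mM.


E = (RT/(zF)) * ln(C_out/C_in)
T = 37 + 273.15 = 310.15 K
E = (8.314 * 310.15 / (1 * 96485)) * ln(94/4)
E = 84.37 mV


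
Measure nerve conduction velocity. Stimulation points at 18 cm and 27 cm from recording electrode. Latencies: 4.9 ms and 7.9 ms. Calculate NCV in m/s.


Distance = (27 - 18) / 100 = 0.09 m
dt = (7.9 - 4.9) / 1000 = 0.003 s
NCV = dist / dt = 30 m/s


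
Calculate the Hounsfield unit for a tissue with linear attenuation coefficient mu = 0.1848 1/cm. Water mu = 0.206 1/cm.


HU = ((mu_tissue - mu_water) / mu_water) * 1000
HU = ((0.1848 - 0.206) / 0.206) * 1000
HU = -102.9


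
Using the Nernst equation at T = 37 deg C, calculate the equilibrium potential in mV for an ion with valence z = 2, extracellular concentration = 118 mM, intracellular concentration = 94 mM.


E = (RT/(zF)) * ln(C_out/C_in)
T = 37 + 273.15 = 310.15 K
E = (8.314 * 310.15 / (2 * 96485)) * ln(118/94)
E = 3.039 mV


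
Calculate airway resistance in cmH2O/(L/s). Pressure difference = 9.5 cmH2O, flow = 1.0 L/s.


R = dP / flow
R = 9.5 / 1.0
R = 9.5 cmH2O/(L/s)


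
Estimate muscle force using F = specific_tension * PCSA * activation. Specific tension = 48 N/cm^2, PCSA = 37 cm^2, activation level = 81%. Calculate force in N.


F = sigma * PCSA * activation
F = 48 * 37 * 0.81
F = 1439 N


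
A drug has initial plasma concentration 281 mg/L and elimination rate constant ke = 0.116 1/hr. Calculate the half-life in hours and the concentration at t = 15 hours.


t_half = ln(2) / ke = 0.693147 / 0.116 = 5.975 hr
C(t) = C0 * exp(-ke*t) = 281 * exp(-0.116*15)
C(15) = 49.32 mg/L


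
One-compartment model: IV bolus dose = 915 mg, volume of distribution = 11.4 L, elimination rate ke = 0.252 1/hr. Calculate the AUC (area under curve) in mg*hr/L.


C0 = Dose/Vd = 915/11.4 = 80.2632 mg/L
AUC = C0/ke = 80.2632/0.252
AUC = 318.5 mg*hr/L


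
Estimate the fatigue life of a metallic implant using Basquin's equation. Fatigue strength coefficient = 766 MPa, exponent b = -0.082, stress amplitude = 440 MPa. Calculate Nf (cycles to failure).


sigma_a = sigma_f' * (2Nf)^b
2Nf = (sigma_a/sigma_f')^(1/b)
2Nf = (440/766)^(1/-0.082)
2Nf = 863.56259
Nf = 431.8


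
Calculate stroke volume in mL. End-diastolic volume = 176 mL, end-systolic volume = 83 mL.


SV = EDV - ESV
SV = 176 - 83
SV = 93 mL


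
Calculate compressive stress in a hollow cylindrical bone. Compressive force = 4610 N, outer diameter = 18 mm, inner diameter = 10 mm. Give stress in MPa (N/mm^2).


A = pi*(r_o^2 - r_i^2)
r_o = 9 mm, r_i = 5 mm
A = 175.929 mm^2
sigma = F/A = 4610 / 175.929
sigma = 26.2 MPa


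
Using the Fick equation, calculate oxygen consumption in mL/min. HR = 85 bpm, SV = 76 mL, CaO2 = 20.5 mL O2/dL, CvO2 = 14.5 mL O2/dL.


CO = HR*SV = 85*76/1000 = 6.46 L/min
a-v O2 diff = 20.5 - 14.5 = 6 mL/dL
VO2 = CO * (CaO2-CvO2) * 10 dL/L
VO2 = 6.46 * 6 * 10
VO2 = 387.6 mL/min


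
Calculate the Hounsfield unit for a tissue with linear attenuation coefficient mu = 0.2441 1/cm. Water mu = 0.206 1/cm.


HU = ((mu_tissue - mu_water) / mu_water) * 1000
HU = ((0.2441 - 0.206) / 0.206) * 1000
HU = 185


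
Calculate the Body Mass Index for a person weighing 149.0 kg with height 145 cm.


BMI = weight / height^2
height = 145 cm = 1.45 m
BMI = 149.0 / 1.45^2
BMI = 70.87 kg/m^2


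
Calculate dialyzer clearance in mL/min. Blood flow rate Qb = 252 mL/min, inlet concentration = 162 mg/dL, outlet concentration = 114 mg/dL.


K = Qb * (Cb_in - Cb_out) / Cb_in
K = 252 * (162 - 114) / 162
K = 74.67 mL/min


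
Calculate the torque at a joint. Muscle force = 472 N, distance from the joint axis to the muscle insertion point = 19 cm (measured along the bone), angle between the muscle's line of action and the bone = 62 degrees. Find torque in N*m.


Torque = F * d * sin(theta)   (moment arm = d*sin(theta))
d = 19 cm = 0.19 m
Torque = 472 * 0.19 * sin(62)
Torque = 79.18 N*m


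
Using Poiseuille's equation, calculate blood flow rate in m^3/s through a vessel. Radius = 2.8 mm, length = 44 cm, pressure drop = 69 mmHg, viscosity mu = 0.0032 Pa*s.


Q = pi*r^4*dP / (8*mu*L)
r = 0.0028 m, L = 0.44 m
dP = 69 mmHg = 9199.218 Pa
Q = 1.5770e-04 m^3/s


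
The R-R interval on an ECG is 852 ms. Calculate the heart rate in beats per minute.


HR = 60 / RR_interval(s)
RR = 852 ms = 0.852 s
HR = 60 / 0.852 = 70.42 bpm


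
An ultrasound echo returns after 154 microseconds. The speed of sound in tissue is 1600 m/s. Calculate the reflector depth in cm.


depth = c * t / 2
t = 154 us = 1.5400e-04 s
depth = 1600 * 1.5400e-04 / 2
depth = 0.1232 m = 12.32 cm


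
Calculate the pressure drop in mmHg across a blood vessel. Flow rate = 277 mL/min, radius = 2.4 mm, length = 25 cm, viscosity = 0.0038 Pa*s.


dP = 8*mu*L*Q / (pi*r^4)
Q = 277 mL/min = 4.61667e-06 m^3/s
dP = 336.626 Pa = 336.626 / 133.322 mmHg = 2.525 mmHg


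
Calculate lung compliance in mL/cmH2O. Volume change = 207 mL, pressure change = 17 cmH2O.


C = dV / dP
C = 207 / 17
C = 12.18 mL/cmH2O


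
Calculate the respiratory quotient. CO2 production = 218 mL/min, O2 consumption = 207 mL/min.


RQ = VCO2 / VO2
RQ = 218 / 207
RQ = 1.053


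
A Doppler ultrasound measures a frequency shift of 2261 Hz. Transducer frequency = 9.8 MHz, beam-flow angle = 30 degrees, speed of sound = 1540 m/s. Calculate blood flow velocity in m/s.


v = fd * c / (2 * f0 * cos(theta))
v = 2261 * 1540 / (2 * 9.8000e+06 * cos(30))
v = 0.2051 m/s


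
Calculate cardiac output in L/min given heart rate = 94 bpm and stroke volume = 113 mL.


CO = HR * SV
CO = 94 * 113 / 1000
CO = 10.62 L/min


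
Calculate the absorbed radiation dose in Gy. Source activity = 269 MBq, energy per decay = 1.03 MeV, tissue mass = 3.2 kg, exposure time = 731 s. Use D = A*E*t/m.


A = 269 MBq = 2.6900e+08 Bq
E = 1.03 MeV = 1.65006e-13 J
D = A*E*t/m = 2.6900e+08*1.65006e-13*731/3.2
D = 0.01014 Gy


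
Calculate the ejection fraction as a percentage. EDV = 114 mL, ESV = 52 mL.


SV = EDV - ESV = 114 - 52 = 62 mL
EF = SV/EDV * 100 = 62/114 * 100
EF = 54.39%


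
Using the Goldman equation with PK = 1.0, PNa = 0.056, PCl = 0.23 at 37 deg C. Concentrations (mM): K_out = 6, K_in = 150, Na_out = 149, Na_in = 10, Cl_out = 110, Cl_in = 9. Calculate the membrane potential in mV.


Vm = (RT/F)*ln((PK*Ko + PNa*Nao + PCl*Cli)/(PK*Ki + PNa*Nai + PCl*Clo))
Numer = 16.414, Denom = 175.86
Vm = -63.38 mV


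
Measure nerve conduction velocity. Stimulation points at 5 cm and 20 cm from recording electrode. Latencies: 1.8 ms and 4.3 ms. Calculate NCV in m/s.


Distance = (20 - 5) / 100 = 0.15 m
dt = (4.3 - 1.8) / 1000 = 0.0025 s
NCV = dist / dt = 60 m/s


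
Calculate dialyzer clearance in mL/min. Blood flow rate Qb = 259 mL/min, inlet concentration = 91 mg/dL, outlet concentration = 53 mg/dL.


K = Qb * (Cb_in - Cb_out) / Cb_in
K = 259 * (91 - 53) / 91
K = 108.2 mL/min


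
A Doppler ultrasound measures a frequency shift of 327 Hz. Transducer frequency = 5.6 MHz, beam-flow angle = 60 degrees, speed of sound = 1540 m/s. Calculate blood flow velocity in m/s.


v = fd * c / (2 * f0 * cos(theta))
v = 327 * 1540 / (2 * 5.6000e+06 * cos(60))
v = 0.08992 m/s


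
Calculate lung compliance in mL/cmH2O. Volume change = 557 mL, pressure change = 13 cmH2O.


C = dV / dP
C = 557 / 13
C = 42.85 mL/cmH2O


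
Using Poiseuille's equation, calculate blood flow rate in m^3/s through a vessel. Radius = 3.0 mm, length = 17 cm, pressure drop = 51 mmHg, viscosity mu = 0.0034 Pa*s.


Q = pi*r^4*dP / (8*mu*L)
r = 0.003 m, L = 0.17 m
dP = 51 mmHg = 6799.422 Pa
Q = 3.7419e-04 m^3/s


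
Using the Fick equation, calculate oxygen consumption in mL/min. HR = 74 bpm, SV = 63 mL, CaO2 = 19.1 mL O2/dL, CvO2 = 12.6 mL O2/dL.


CO = HR*SV = 74*63/1000 = 4.662 L/min
a-v O2 diff = 19.1 - 12.6 = 6.5 mL/dL
VO2 = CO * (CaO2-CvO2) * 10 dL/L
VO2 = 4.662 * 6.5 * 10
VO2 = 303 mL/min


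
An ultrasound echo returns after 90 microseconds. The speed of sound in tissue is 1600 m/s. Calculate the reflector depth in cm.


depth = c * t / 2
t = 90 us = 9.0000e-05 s
depth = 1600 * 9.0000e-05 / 2
depth = 0.072 m = 7.2 cm


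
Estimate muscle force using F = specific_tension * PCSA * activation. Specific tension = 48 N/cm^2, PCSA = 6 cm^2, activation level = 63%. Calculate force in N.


F = sigma * PCSA * activation
F = 48 * 6 * 0.63
F = 181.4 N


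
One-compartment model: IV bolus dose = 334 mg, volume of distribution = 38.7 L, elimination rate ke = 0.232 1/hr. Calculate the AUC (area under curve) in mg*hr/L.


C0 = Dose/Vd = 334/38.7 = 8.63049 mg/L
AUC = C0/ke = 8.63049/0.232
AUC = 37.2 mg*hr/L


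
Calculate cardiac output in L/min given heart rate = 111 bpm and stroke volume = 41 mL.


CO = HR * SV
CO = 111 * 41 / 1000
CO = 4.551 L/min


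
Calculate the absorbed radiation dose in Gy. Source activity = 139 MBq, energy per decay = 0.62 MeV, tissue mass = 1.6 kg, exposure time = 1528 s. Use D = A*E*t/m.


A = 139 MBq = 1.3900e+08 Bq
E = 0.62 MeV = 9.9324e-14 J
D = A*E*t/m = 1.3900e+08*9.9324e-14*1528/1.6
D = 0.01318 Gy


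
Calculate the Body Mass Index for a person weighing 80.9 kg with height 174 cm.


BMI = weight / height^2
height = 174 cm = 1.74 m
BMI = 80.9 / 1.74^2
BMI = 26.72 kg/m^2


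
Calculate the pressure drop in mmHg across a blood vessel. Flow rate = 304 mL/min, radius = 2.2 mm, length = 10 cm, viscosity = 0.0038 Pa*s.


dP = 8*mu*L*Q / (pi*r^4)
Q = 304 mL/min = 5.06667e-06 m^3/s
dP = 209.293 Pa = 209.293 / 133.322 mmHg = 1.57 mmHg


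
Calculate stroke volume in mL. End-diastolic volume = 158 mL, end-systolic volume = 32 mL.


SV = EDV - ESV
SV = 158 - 32
SV = 126 mL


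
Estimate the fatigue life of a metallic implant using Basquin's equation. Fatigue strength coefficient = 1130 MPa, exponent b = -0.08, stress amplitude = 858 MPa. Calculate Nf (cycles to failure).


sigma_a = sigma_f' * (2Nf)^b
2Nf = (sigma_a/sigma_f')^(1/b)
2Nf = (858/1130)^(1/-0.08)
2Nf = 31.252837
Nf = 15.63


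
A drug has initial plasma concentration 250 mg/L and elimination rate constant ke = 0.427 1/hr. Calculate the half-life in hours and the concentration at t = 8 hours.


t_half = ln(2) / ke = 0.693147 / 0.427 = 1.623 hr
C(t) = C0 * exp(-ke*t) = 250 * exp(-0.427*8)
C(8) = 8.211 mg/L


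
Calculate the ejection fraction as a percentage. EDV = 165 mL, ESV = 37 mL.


SV = EDV - ESV = 165 - 37 = 128 mL
EF = SV/EDV * 100 = 128/165 * 100
EF = 77.58%


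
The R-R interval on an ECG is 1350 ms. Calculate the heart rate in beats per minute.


HR = 60 / RR_interval(s)
RR = 1350 ms = 1.35 s
HR = 60 / 1.35 = 44.44 bpm


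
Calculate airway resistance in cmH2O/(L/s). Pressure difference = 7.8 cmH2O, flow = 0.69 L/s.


R = dP / flow
R = 7.8 / 0.69
R = 11.3 cmH2O/(L/s)


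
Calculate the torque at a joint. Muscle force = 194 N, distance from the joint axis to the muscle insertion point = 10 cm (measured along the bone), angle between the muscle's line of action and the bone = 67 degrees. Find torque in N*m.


Torque = F * d * sin(theta)   (moment arm = d*sin(theta))
d = 10 cm = 0.1 m
Torque = 194 * 0.1 * sin(67)
Torque = 17.86 N*m


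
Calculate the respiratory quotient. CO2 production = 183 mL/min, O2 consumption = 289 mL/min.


RQ = VCO2 / VO2
RQ = 183 / 289
RQ = 0.6332


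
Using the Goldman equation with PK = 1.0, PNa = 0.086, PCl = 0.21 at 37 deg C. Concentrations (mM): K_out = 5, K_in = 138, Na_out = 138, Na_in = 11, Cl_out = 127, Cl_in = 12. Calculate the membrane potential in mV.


Vm = (RT/F)*ln((PK*Ko + PNa*Nao + PCl*Cli)/(PK*Ki + PNa*Nai + PCl*Clo))
Numer = 19.388, Denom = 165.616
Vm = -57.33 mV


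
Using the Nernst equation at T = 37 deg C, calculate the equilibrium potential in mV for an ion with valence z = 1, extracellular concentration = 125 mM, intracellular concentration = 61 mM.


E = (RT/(zF)) * ln(C_out/C_in)
T = 37 + 273.15 = 310.15 K
E = (8.314 * 310.15 / (1 * 96485)) * ln(125/61)
E = 19.17 mV


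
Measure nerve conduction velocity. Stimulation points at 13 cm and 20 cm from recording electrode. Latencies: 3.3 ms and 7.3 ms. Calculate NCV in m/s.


Distance = (20 - 13) / 100 = 0.07 m
dt = (7.3 - 3.3) / 1000 = 0.004 s
NCV = dist / dt = 17.5 m/s


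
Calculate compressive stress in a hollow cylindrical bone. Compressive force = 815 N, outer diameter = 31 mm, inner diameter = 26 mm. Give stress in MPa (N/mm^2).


A = pi*(r_o^2 - r_i^2)
r_o = 15.5 mm, r_i = 13 mm
A = 223.838 mm^2
sigma = F/A = 815 / 223.838
sigma = 3.641 MPa


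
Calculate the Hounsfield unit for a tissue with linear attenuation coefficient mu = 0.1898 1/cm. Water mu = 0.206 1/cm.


HU = ((mu_tissue - mu_water) / mu_water) * 1000
HU = ((0.1898 - 0.206) / 0.206) * 1000
HU = -78.64


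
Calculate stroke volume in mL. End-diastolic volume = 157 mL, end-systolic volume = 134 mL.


SV = EDV - ESV
SV = 157 - 134
SV = 23 mL


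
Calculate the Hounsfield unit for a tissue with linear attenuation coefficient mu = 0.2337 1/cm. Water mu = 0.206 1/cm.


HU = ((mu_tissue - mu_water) / mu_water) * 1000
HU = ((0.2337 - 0.206) / 0.206) * 1000
HU = 134.5


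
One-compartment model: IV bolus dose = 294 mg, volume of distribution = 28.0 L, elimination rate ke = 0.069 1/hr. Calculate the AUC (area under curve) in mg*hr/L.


C0 = Dose/Vd = 294/28.0 = 10.5 mg/L
AUC = C0/ke = 10.5/0.069
AUC = 152.2 mg*hr/L


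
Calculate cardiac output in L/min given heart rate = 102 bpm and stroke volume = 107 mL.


CO = HR * SV
CO = 102 * 107 / 1000
CO = 10.91 L/min
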